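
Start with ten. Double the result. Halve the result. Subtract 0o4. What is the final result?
Convert ten (English words) → 10 (decimal)
Start: 10
10 × 2 = 20
20 ÷ 2 = 10
Convert 0o4 (octal) → 4 (decimal)
10 - 4 = 6
6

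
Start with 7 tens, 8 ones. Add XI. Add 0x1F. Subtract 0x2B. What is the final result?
Convert 7 tens, 8 ones (place-value notation) → 7×10 + 8 = 78 (decimal)
Start: 78
Convert XI (Roman numeral) → 10 + 1 = 11 (decimal)
78 + 11 = 89
Convert 0x1F (hexadecimal) → 1×16 + 15 = 31 (decimal)
89 + 31 = 120
Convert 0x2B (hexadecimal) → 2×16 + 11 = 43 (decimal)
120 - 43 = 77
77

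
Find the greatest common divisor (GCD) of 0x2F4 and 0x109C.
Convert 0x2F4 (hexadecimal) → 2×256 + 15×16 + 4 = 756 (decimal)
Convert 0x109C (hexadecimal) → 1×4096 + 9×16 + 12 = 4252 (decimal)
Compute gcd(756, 4252) = 4
4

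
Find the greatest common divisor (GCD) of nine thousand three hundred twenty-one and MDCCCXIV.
Convert nine thousand three hundred twenty-one (English words) → 9×1000 + 3×100 + 21 = 9321 (decimal)
Convert MDCCCXIV (Roman numeral) → 1000 + 500 + 100 + 100 + 100 + 10 + 4 = 1814 (decimal)
Compute gcd(9321, 1814) = 1
1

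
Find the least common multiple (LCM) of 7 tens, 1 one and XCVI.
Convert 7 tens, 1 one (place-value notation) → 7×10 + 1 = 71 (decimal)
Convert XCVI (Roman numeral) → 90 + 5 + 1 = 96 (decimal)
Compute lcm(71, 96) = 6816
6816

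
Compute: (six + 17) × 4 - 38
Convert six (English words) → 6 (decimal)
Expression in decimal: (6 + 17) × 4 - 38
Parentheses first: 6 + 17 = 23
Multiply: 23 × 4 = 92
Subtract: 92 - 38 = 54
54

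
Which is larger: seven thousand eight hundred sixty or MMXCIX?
Convert seven thousand eight hundred sixty (English words) → 7×1000 + 8×100 + 60 = 7860 (decimal)
Convert MMXCIX (Roman numeral) → 1000 + 1000 + 90 + 9 = 2099 (decimal)
Compare 7860 vs 2099: larger = 7860
7860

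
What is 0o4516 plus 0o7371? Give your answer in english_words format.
Convert 0o4516 (octal) → 4×512 + 5×64 + 1×8 + 6 = 2382 (decimal)
Convert 0o7371 (octal) → 7×512 + 3×64 + 7×8 + 1 = 3833 (decimal)
Compute 2382 + 3833 = 6215
Convert 6215 (decimal) → 6215 = 6×1000 + 2×100 + 15 → six thousand two hundred fifteen (English words)
six thousand two hundred fifteen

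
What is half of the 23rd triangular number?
The 23rd triangular number = 23×24/2 = 276
Compute 276 ÷ 2 = 138
138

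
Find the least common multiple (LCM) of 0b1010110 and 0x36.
Convert 0b1010110 (binary) → 64 + 16 + 4 + 2 = 86 (decimal)
Convert 0x36 (hexadecimal) → 3×16 + 6 = 54 (decimal)
Compute lcm(86, 54) = 2322
2322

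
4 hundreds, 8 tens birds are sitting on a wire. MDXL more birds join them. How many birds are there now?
Convert 4 hundreds, 8 tens (place-value notation) → 4×100 + 8×10 = 480 (decimal)
Convert MDXL (Roman numeral) → 1000 + 500 + 40 = 1540 (decimal)
Compute 480 + 1540 = 2020
2020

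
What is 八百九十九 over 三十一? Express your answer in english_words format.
Convert 八百九十九 (Chinese numeral) → 8×100 + 9×10 + 9 = 899 (decimal)
Convert 三十一 (Chinese numeral) → 3×10 + 1 = 31 (decimal)
Compute 899 ÷ 31 = 29
Convert 29 (decimal) → twenty-nine (English words)
twenty-nine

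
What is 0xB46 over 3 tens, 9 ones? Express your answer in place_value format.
Convert 0xB46 (hexadecimal) → 11×256 + 4×16 + 6 = 2886 (decimal)
Convert 3 tens, 9 ones (place-value notation) → 3×10 + 9 = 39 (decimal)
Compute 2886 ÷ 39 = 74
Convert 74 (decimal) → 74 = 7×10 + 4 → 7 tens, 4 ones (place-value notation)
7 tens, 4 ones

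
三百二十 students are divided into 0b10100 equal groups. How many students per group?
Convert 三百二十 (Chinese numeral) → 3×100 + 2×10 = 320 (decimal)
Convert 0b10100 (binary) → 16 + 4 = 20 (decimal)
Compute 320 ÷ 20 = 16
16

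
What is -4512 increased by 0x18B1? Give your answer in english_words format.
Convert 0x18B1 (hexadecimal) → 1×4096 + 8×256 + 11×16 + 1 = 6321 (decimal)
Compute -4512 + 6321 = 1809
Convert 1809 (decimal) → 1809 = 1×1000 + 8×100 + 9 → one thousand eight hundred nine (English words)
one thousand eight hundred nine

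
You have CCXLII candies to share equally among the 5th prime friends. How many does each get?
Convert CCXLII (Roman numeral) → 100 + 100 + 40 + 1 + 1 = 242 (decimal)
Convert the 5th prime (prime index) → 11 (decimal)
Compute 242 ÷ 11 = 22
22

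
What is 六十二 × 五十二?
Convert 六十二 (Chinese numeral) → 6×10 + 2 = 62 (decimal)
Convert 五十二 (Chinese numeral) → 5×10 + 2 = 52 (decimal)
Compute 62 × 52 = 3224
3224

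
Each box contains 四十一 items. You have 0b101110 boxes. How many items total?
Convert 四十一 (Chinese numeral) → 4×10 + 1 = 41 (decimal)
Convert 0b101110 (binary) → 32 + 8 + 4 + 2 = 46 (decimal)
Compute 41 × 46 = 1886
1886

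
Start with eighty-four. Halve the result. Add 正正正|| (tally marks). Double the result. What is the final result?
Convert eighty-four (English words) → 84 (decimal)
Start: 84
84 ÷ 2 = 42
Convert 正正正|| (tally marks) → 5 + 5 + 5 + 2 = 17 (decimal)
42 + 17 = 59
59 × 2 = 118
118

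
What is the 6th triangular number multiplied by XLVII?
Convert the 6th triangular number (triangular index) → 6×7/2 = 21 (decimal)
Convert XLVII (Roman numeral) → 40 + 5 + 1 + 1 = 47 (decimal)
Compute 21 × 47 = 987
987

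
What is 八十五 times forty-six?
Convert 八十五 (Chinese numeral) → 8×10 + 5 = 85 (decimal)
Convert forty-six (English words) → 46 (decimal)
Compute 85 × 46 = 3910
3910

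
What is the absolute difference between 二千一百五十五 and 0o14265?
Convert 二千一百五十五 (Chinese numeral) → 2×1000 + 1×100 + 5×10 + 5 = 2155 (decimal)
Convert 0o14265 (octal) → 1×4096 + 4×512 + 2×64 + 6×8 + 5 = 6325 (decimal)
Compute |2155 - 6325| = 4170
4170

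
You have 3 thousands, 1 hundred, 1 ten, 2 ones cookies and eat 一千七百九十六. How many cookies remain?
Convert 3 thousands, 1 hundred, 1 ten, 2 ones (place-value notation) → 3×1000 + 1×100 + 1×10 + 2 = 3112 (decimal)
Convert 一千七百九十六 (Chinese numeral) → 1×1000 + 7×100 + 9×10 + 6 = 1796 (decimal)
Compute 3112 - 1796 = 1316
1316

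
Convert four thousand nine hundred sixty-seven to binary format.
Convert four thousand nine hundred sixty-seven (English words) → 4×1000 + 9×100 + 67 = 4967 (decimal)
Convert 4967 (decimal) → 4967 = 4096 + 512 + 256 + 64 + 32 + 4 + 2 + 1 → 0b1001101100111 (binary)
0b1001101100111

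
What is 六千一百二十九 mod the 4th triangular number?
Convert 六千一百二十九 (Chinese numeral) → 6×1000 + 1×100 + 2×10 + 9 = 6129 (decimal)
Convert the 4th triangular number (triangular index) → 4×5/2 = 10 (decimal)
Compute 6129 mod 10 = 9
9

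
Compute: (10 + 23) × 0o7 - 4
Convert 0o7 (octal) → 7 (decimal)
Expression in decimal: (10 + 23) × 7 - 4
Parentheses first: 10 + 23 = 33
Multiply: 33 × 7 = 231
Subtract: 231 - 4 = 227
227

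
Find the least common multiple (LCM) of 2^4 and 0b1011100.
Convert 2^4 (power) → 16 (decimal)
Convert 0b1011100 (binary) → 64 + 16 + 8 + 4 = 92 (decimal)
Compute lcm(16, 92) = 368
368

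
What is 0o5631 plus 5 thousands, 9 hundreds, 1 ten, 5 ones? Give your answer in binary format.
Convert 0o5631 (octal) → 5×512 + 6×64 + 3×8 + 1 = 2969 (decimal)
Convert 5 thousands, 9 hundreds, 1 ten, 5 ones (place-value notation) → 5×1000 + 9×100 + 1×10 + 5 = 5915 (decimal)
Compute 2969 + 5915 = 8884
Convert 8884 (decimal) → 8884 = 8192 + 512 + 128 + 32 + 16 + 4 → 0b10001010110100 (binary)
0b10001010110100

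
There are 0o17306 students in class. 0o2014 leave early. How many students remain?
Convert 0o17306 (octal) → 1×4096 + 7×512 + 3×64 + 6 = 7878 (decimal)
Convert 0o2014 (octal) → 2×512 + 1×8 + 4 = 1036 (decimal)
Compute 7878 - 1036 = 6842
6842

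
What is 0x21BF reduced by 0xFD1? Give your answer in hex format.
Convert 0x21BF (hexadecimal) → 2×4096 + 1×256 + 11×16 + 15 = 8639 (decimal)
Convert 0xFD1 (hexadecimal) → 15×256 + 13×16 + 1 = 4049 (decimal)
Compute 8639 - 4049 = 4590
Convert 4590 (decimal) → 4590 = 1×4096 + 1×256 + 14×16 + 14 → 0x11EE (hexadecimal)
0x11EE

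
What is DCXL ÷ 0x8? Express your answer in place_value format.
Convert DCXL (Roman numeral) → 500 + 100 + 40 = 640 (decimal)
Convert 0x8 (hexadecimal) → 8 (decimal)
Compute 640 ÷ 8 = 80
Convert 80 (decimal) → 80 = 8×10 → 8 tens (place-value notation)
8 tens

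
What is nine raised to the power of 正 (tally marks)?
Convert nine (English words) → 9 (decimal)
Convert 正 (tally marks) → 5 (decimal)
Compute 9 ^ 5 = 59049
59049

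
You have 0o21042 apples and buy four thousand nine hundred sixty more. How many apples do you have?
Convert 0o21042 (octal) → 2×4096 + 1×512 + 4×8 + 2 = 8738 (decimal)
Convert four thousand nine hundred sixty (English words) → 4×1000 + 9×100 + 60 = 4960 (decimal)
Compute 8738 + 4960 = 13698
13698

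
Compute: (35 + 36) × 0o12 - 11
Convert 0o12 (octal) → 1×8 + 2 = 10 (decimal)
Expression in decimal: (35 + 36) × 10 - 11
Parentheses first: 35 + 36 = 71
Multiply: 71 × 10 = 710
Subtract: 710 - 11 = 699
699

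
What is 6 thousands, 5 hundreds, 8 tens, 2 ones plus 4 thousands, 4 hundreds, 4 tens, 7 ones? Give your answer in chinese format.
Convert 6 thousands, 5 hundreds, 8 tens, 2 ones (place-value notation) → 6×1000 + 5×100 + 8×10 + 2 = 6582 (decimal)
Convert 4 thousands, 4 hundreds, 4 tens, 7 ones (place-value notation) → 4×1000 + 4×100 + 4×10 + 7 = 4447 (decimal)
Compute 6582 + 4447 = 11029
Convert 11029 (decimal) → 11029 = 1×10000 + 1×1000 + 2×10 + 9 → 一万一千零二十九 (Chinese numeral)
一万一千零二十九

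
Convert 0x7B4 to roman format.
Convert 0x7B4 (hexadecimal) → 7×256 + 11×16 + 4 = 1972 (decimal)
Convert 1972 (decimal) → 1972 = 1000 + 900 + 50 + 10 + 10 + 1 + 1 → MCMLXXII (Roman numeral)
MCMLXXII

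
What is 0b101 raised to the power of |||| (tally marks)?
Convert 0b101 (binary) → 4 + 1 = 5 (decimal)
Convert |||| (tally marks) → 4 (decimal)
Compute 5 ^ 4 = 625
625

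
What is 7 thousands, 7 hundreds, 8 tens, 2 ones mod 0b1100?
Convert 7 thousands, 7 hundreds, 8 tens, 2 ones (place-value notation) → 7×1000 + 7×100 + 8×10 + 2 = 7782 (decimal)
Convert 0b1100 (binary) → 8 + 4 = 12 (decimal)
Compute 7782 mod 12 = 6
6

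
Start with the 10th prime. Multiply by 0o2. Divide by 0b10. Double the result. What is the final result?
Convert the 10th prime (prime index) → 29 (decimal)
Start: 29
Convert 0o2 (octal) → 2 (decimal)
29 × 2 = 58
Convert 0b10 (binary) → 2 (decimal)
58 ÷ 2 = 29
29 × 2 = 58
58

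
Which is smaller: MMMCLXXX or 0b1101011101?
Convert MMMCLXXX (Roman numeral) → 1000 + 1000 + 1000 + 100 + 50 + 10 + 10 + 10 = 3180 (decimal)
Convert 0b1101011101 (binary) → 512 + 256 + 64 + 16 + 8 + 4 + 1 = 861 (decimal)
Compare 3180 vs 861: smaller = 861
861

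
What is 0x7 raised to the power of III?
Convert 0x7 (hexadecimal) → 7 (decimal)
Convert III (Roman numeral) → 1 + 1 + 1 = 3 (decimal)
Compute 7 ^ 3 = 343
343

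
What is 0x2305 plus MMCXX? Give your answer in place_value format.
Convert 0x2305 (hexadecimal) → 2×4096 + 3×256 + 5 = 8965 (decimal)
Convert MMCXX (Roman numeral) → 1000 + 1000 + 100 + 10 + 10 = 2120 (decimal)
Compute 8965 + 2120 = 11085
Convert 11085 (decimal) → 11085 = 11×1000 + 8×10 + 5 → 11 thousands, 8 tens, 5 ones (place-value notation)
11 thousands, 8 tens, 5 ones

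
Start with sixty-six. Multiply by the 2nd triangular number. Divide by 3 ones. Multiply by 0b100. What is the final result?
Convert sixty-six (English words) → 66 (decimal)
Start: 66
Convert the 2nd triangular number (triangular index) → 2×3/2 = 3 (decimal)
66 × 3 = 198
Convert 3 ones (place-value notation) → 3 (decimal)
198 ÷ 3 = 66
Convert 0b100 (binary) → 4 (decimal)
66 × 4 = 264
264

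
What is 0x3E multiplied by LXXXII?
Convert 0x3E (hexadecimal) → 3×16 + 14 = 62 (decimal)
Convert LXXXII (Roman numeral) → 50 + 10 + 10 + 10 + 1 + 1 = 82 (decimal)
Compute 62 × 82 = 5084
5084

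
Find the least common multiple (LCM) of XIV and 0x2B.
Convert XIV (Roman numeral) → 10 + 4 = 14 (decimal)
Convert 0x2B (hexadecimal) → 2×16 + 11 = 43 (decimal)
Compute lcm(14, 43) = 602
602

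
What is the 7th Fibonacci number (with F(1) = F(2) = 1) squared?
The 7th Fibonacci number (with F(1) = F(2) = 1): 1, 1, 2, 3, 5, 8, 13 → 13
Compute 13² = 13 × 13 = 169
169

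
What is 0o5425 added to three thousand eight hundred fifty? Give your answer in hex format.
Convert 0o5425 (octal) → 5×512 + 4×64 + 2×8 + 5 = 2837 (decimal)
Convert three thousand eight hundred fifty (English words) → 3×1000 + 8×100 + 50 = 3850 (decimal)
Compute 2837 + 3850 = 6687
Convert 6687 (decimal) → 6687 = 1×4096 + 10×256 + 1×16 + 15 → 0x1A1F (hexadecimal)
0x1A1F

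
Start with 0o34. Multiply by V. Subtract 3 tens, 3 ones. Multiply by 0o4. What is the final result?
Convert 0o34 (octal) → 3×8 + 4 = 28 (decimal)
Start: 28
Convert V (Roman numeral) → 5 (decimal)
28 × 5 = 140
Convert 3 tens, 3 ones (place-value notation) → 3×10 + 3 = 33 (decimal)
140 - 33 = 107
Convert 0o4 (octal) → 4 (decimal)
107 × 4 = 428
428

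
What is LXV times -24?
Convert LXV (Roman numeral) → 50 + 10 + 5 = 65 (decimal)
Compute 65 × -24 = -1560
-1560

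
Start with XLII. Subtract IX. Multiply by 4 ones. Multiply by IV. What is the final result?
Convert XLII (Roman numeral) → 40 + 1 + 1 = 42 (decimal)
Start: 42
Convert IX (Roman numeral) → 9 (decimal)
42 - 9 = 33
Convert 4 ones (place-value notation) → 4 (decimal)
33 × 4 = 132
Convert IV (Roman numeral) → 4 (decimal)
132 × 4 = 528
528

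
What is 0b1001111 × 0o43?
Convert 0b1001111 (binary) → 64 + 8 + 4 + 2 + 1 = 79 (decimal)
Convert 0o43 (octal) → 4×8 + 3 = 35 (decimal)
Compute 79 × 35 = 2765
2765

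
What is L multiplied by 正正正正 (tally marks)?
Convert L (Roman numeral) → 50 (decimal)
Convert 正正正正 (tally marks) → 5 + 5 + 5 + 5 = 20 (decimal)
Compute 50 × 20 = 1000
1000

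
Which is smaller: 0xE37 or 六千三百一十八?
Convert 0xE37 (hexadecimal) → 14×256 + 3×16 + 7 = 3639 (decimal)
Convert 六千三百一十八 (Chinese numeral) → 6×1000 + 3×100 + 1×10 + 8 = 6318 (decimal)
Compare 3639 vs 6318: smaller = 3639
3639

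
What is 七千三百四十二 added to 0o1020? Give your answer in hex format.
Convert 七千三百四十二 (Chinese numeral) → 7×1000 + 3×100 + 4×10 + 2 = 7342 (decimal)
Convert 0o1020 (octal) → 1×512 + 2×8 = 528 (decimal)
Compute 7342 + 528 = 7870
Convert 7870 (decimal) → 7870 = 1×4096 + 14×256 + 11×16 + 14 → 0x1EBE (hexadecimal)
0x1EBE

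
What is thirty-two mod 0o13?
Convert thirty-two (English words) → 32 (decimal)
Convert 0o13 (octal) → 1×8 + 3 = 11 (decimal)
Compute 32 mod 11 = 10
10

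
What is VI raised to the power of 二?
Convert VI (Roman numeral) → 5 + 1 = 6 (decimal)
Convert 二 (Chinese numeral) → 2 (decimal)
Compute 6 ^ 2 = 36
36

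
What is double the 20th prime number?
The 20th prime number = 71
Compute 71 × 2 = 142
142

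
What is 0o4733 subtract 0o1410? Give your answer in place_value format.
Convert 0o4733 (octal) → 4×512 + 7×64 + 3×8 + 3 = 2523 (decimal)
Convert 0o1410 (octal) → 1×512 + 4×64 + 1×8 = 776 (decimal)
Compute 2523 - 776 = 1747
Convert 1747 (decimal) → 1747 = 1×1000 + 7×100 + 4×10 + 7 → 1 thousand, 7 hundreds, 4 tens, 7 ones (place-value notation)
1 thousand, 7 hundreds, 4 tens, 7 ones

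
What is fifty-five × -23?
Convert fifty-five (English words) → 55 (decimal)
Compute 55 × -23 = -1265
-1265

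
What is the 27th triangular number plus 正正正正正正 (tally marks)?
The 27th triangular number = 27×28/2 = 378
Convert 正正正正正正 (tally marks) → 5 + 5 + 5 + 5 + 5 + 5 = 30 (decimal)
Compute 378 + 30 = 408
408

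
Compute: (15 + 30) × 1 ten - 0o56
Convert 1 ten (place-value notation) → 1×10 = 10 (decimal)
Convert 0o56 (octal) → 5×8 + 6 = 46 (decimal)
Expression in decimal: (15 + 30) × 10 - 46
Parentheses first: 15 + 30 = 45
Multiply: 45 × 10 = 450
Subtract: 450 - 46 = 404
404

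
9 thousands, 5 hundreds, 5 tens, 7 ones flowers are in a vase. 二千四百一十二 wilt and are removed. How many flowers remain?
Convert 9 thousands, 5 hundreds, 5 tens, 7 ones (place-value notation) → 9×1000 + 5×100 + 5×10 + 7 = 9557 (decimal)
Convert 二千四百一十二 (Chinese numeral) → 2×1000 + 4×100 + 1×10 + 2 = 2412 (decimal)
Compute 9557 - 2412 = 7145
7145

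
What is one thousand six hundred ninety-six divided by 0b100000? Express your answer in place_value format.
Convert one thousand six hundred ninety-six (English words) → 1×1000 + 6×100 + 96 = 1696 (decimal)
Convert 0b100000 (binary) → 32 (decimal)
Compute 1696 ÷ 32 = 53
Convert 53 (decimal) → 53 = 5×10 + 3 → 5 tens, 3 ones (place-value notation)
5 tens, 3 ones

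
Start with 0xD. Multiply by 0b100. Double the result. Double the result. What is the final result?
Convert 0xD (hexadecimal) → 13 (decimal)
Start: 13
Convert 0b100 (binary) → 4 (decimal)
13 × 4 = 52
52 × 2 = 104
104 × 2 = 208
208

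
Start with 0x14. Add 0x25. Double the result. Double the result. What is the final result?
Convert 0x14 (hexadecimal) → 1×16 + 4 = 20 (decimal)
Start: 20
Convert 0x25 (hexadecimal) → 2×16 + 5 = 37 (decimal)
20 + 37 = 57
57 × 2 = 114
114 × 2 = 228
228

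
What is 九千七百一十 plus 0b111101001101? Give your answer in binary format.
Convert 九千七百一十 (Chinese numeral) → 9×1000 + 7×100 + 1×10 = 9710 (decimal)
Convert 0b111101001101 (binary) → 2048 + 1024 + 512 + 256 + 64 + 8 + 4 + 1 = 3917 (decimal)
Compute 9710 + 3917 = 13627
Convert 13627 (decimal) → 13627 = 8192 + 4096 + 1024 + 256 + 32 + 16 + 8 + 2 + 1 → 0b11010100111011 (binary)
0b11010100111011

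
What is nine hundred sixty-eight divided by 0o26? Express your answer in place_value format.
Convert nine hundred sixty-eight (English words) → 9×100 + 68 = 968 (decimal)
Convert 0o26 (octal) → 2×8 + 6 = 22 (decimal)
Compute 968 ÷ 22 = 44
Convert 44 (decimal) → 44 = 4×10 + 4 → 4 tens, 4 ones (place-value notation)
4 tens, 4 ones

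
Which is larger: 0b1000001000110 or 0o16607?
Convert 0b1000001000110 (binary) → 4096 + 64 + 4 + 2 = 4166 (decimal)
Convert 0o16607 (octal) → 1×4096 + 6×512 + 6×64 + 7 = 7559 (decimal)
Compare 4166 vs 7559: larger = 7559
7559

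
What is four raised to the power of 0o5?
Convert four (English words) → 4 (decimal)
Convert 0o5 (octal) → 5 (decimal)
Compute 4 ^ 5 = 1024
1024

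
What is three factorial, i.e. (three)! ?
Convert three (English words) → 3 (decimal)
Compute 3! = 6
6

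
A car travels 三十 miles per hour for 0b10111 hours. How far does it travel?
Convert 三十 (Chinese numeral) → 3×10 = 30 (decimal)
Convert 0b10111 (binary) → 16 + 4 + 2 + 1 = 23 (decimal)
Compute 30 × 23 = 690
690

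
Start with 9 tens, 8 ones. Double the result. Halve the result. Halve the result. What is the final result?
Convert 9 tens, 8 ones (place-value notation) → 9×10 + 8 = 98 (decimal)
Start: 98
98 × 2 = 196
196 ÷ 2 = 98
98 ÷ 2 = 49
49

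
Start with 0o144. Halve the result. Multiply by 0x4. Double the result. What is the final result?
Convert 0o144 (octal) → 1×64 + 4×8 + 4 = 100 (decimal)
Start: 100
100 ÷ 2 = 50
Convert 0x4 (hexadecimal) → 4 (decimal)
50 × 4 = 200
200 × 2 = 400
400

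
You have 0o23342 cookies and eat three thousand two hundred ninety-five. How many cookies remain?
Convert 0o23342 (octal) → 2×4096 + 3×512 + 3×64 + 4×8 + 2 = 9954 (decimal)
Convert three thousand two hundred ninety-five (English words) → 3×1000 + 2×100 + 95 = 3295 (decimal)
Compute 9954 - 3295 = 6659
6659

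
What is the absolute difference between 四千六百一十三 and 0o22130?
Convert 四千六百一十三 (Chinese numeral) → 4×1000 + 6×100 + 1×10 + 3 = 4613 (decimal)
Convert 0o22130 (octal) → 2×4096 + 2×512 + 1×64 + 3×8 = 9304 (decimal)
Compute |4613 - 9304| = 4691
4691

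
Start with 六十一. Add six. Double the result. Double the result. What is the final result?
Convert 六十一 (Chinese numeral) → 6×10 + 1 = 61 (decimal)
Start: 61
Convert six (English words) → 6 (decimal)
61 + 6 = 67
67 × 2 = 134
134 × 2 = 268
268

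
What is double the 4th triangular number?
The 4th triangular number = 4×5/2 = 10
Compute 10 × 2 = 20
20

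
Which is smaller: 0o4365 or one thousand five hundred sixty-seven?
Convert 0o4365 (octal) → 4×512 + 3×64 + 6×8 + 5 = 2293 (decimal)
Convert one thousand five hundred sixty-seven (English words) → 1×1000 + 5×100 + 67 = 1567 (decimal)
Compare 2293 vs 1567: smaller = 1567
1567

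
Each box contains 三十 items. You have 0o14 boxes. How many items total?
Convert 三十 (Chinese numeral) → 3×10 = 30 (decimal)
Convert 0o14 (octal) → 1×8 + 4 = 12 (decimal)
Compute 30 × 12 = 360
360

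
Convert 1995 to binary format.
Convert 1995 (decimal) → 1995 = 1024 + 512 + 256 + 128 + 64 + 8 + 2 + 1 → 0b11111001011 (binary)
0b11111001011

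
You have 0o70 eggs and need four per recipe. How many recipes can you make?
Convert 0o70 (octal) → 7×8 = 56 (decimal)
Convert four (English words) → 4 (decimal)
Compute 56 ÷ 4 = 14
14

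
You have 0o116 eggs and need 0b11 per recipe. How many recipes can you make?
Convert 0o116 (octal) → 1×64 + 1×8 + 6 = 78 (decimal)
Convert 0b11 (binary) → 2 + 1 = 3 (decimal)
Compute 78 ÷ 3 = 26
26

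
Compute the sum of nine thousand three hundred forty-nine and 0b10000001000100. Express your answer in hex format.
Convert nine thousand three hundred forty-nine (English words) → 9×1000 + 3×100 + 49 = 9349 (decimal)
Convert 0b10000001000100 (binary) → 8192 + 64 + 4 = 8260 (decimal)
Compute 9349 + 8260 = 17609
Convert 17609 (decimal) → 17609 = 4×4096 + 4×256 + 12×16 + 9 → 0x44C9 (hexadecimal)
0x44C9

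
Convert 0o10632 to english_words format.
Convert 0o10632 (octal) → 1×4096 + 6×64 + 3×8 + 2 = 4506 (decimal)
Convert 4506 (decimal) → 4506 = 4×1000 + 5×100 + 6 → four thousand five hundred six (English words)
four thousand five hundred six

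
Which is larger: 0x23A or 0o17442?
Convert 0x23A (hexadecimal) → 2×256 + 3×16 + 10 = 570 (decimal)
Convert 0o17442 (octal) → 1×4096 + 7×512 + 4×64 + 4×8 + 2 = 7970 (decimal)
Compare 570 vs 7970: larger = 7970
7970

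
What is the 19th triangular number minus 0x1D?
The 19th triangular number = 19×20/2 = 190
Convert 0x1D (hexadecimal) → 1×16 + 13 = 29 (decimal)
Compute 190 - 29 = 161
161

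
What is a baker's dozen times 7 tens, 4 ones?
Convert a baker's dozen (colloquial) → 13 (decimal)
Convert 7 tens, 4 ones (place-value notation) → 7×10 + 4 = 74 (decimal)
Compute 13 × 74 = 962
962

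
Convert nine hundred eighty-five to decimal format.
Convert nine hundred eighty-five (English words) → 9×100 + 85 = 985 (decimal)
985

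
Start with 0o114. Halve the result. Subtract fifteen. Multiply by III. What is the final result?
Convert 0o114 (octal) → 1×64 + 1×8 + 4 = 76 (decimal)
Start: 76
76 ÷ 2 = 38
Convert fifteen (English words) → 15 (decimal)
38 - 15 = 23
Convert III (Roman numeral) → 1 + 1 + 1 = 3 (decimal)
23 × 3 = 69
69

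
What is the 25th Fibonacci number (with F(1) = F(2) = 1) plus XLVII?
The 25th Fibonacci number (with F(1) = F(2) = 1) = 75025
Convert XLVII (Roman numeral) → 40 + 5 + 1 + 1 = 47 (decimal)
Compute 75025 + 47 = 75072
75072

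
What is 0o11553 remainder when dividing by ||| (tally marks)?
Convert 0o11553 (octal) → 1×4096 + 1×512 + 5×64 + 5×8 + 3 = 4971 (decimal)
Convert ||| (tally marks) → 3 (decimal)
Compute 4971 mod 3 = 0
0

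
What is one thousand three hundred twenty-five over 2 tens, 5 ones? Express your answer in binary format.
Convert one thousand three hundred twenty-five (English words) → 1×1000 + 3×100 + 25 = 1325 (decimal)
Convert 2 tens, 5 ones (place-value notation) → 2×10 + 5 = 25 (decimal)
Compute 1325 ÷ 25 = 53
Convert 53 (decimal) → 53 = 32 + 16 + 4 + 1 → 0b110101 (binary)
0b110101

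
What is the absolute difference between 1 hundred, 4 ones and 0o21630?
Convert 1 hundred, 4 ones (place-value notation) → 1×100 + 4 = 104 (decimal)
Convert 0o21630 (octal) → 2×4096 + 1×512 + 6×64 + 3×8 = 9112 (decimal)
Compute |104 - 9112| = 9008
9008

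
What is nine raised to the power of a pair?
Convert nine (English words) → 9 (decimal)
Convert a pair (colloquial) → 2 (decimal)
Compute 9 ^ 2 = 81
81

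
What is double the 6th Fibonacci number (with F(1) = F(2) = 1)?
The 6th Fibonacci number (with F(1) = F(2) = 1): 1, 1, 2, 3, 5, 8 → 8
Compute 8 × 2 = 16
16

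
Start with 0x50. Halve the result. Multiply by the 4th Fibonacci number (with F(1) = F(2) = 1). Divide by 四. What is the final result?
Convert 0x50 (hexadecimal) → 5×16 = 80 (decimal)
Start: 80
80 ÷ 2 = 40
Convert the 4th Fibonacci number (with F(1) = F(2) = 1) (Fibonacci index) → 1, 1, 2, 3 → 3 (decimal)
40 × 3 = 120
Convert 四 (Chinese numeral) → 4 (decimal)
120 ÷ 4 = 30
30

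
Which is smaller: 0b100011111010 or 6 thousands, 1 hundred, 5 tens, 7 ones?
Convert 0b100011111010 (binary) → 2048 + 128 + 64 + 32 + 16 + 8 + 2 = 2298 (decimal)
Convert 6 thousands, 1 hundred, 5 tens, 7 ones (place-value notation) → 6×1000 + 1×100 + 5×10 + 7 = 6157 (decimal)
Compare 2298 vs 6157: smaller = 2298
2298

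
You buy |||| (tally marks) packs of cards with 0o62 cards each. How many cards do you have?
Convert 0o62 (octal) → 6×8 + 2 = 50 (decimal)
Convert |||| (tally marks) → 4 (decimal)
Compute 50 × 4 = 200
200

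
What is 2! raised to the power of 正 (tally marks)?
Convert 2! (factorial) → 2 (decimal)
Convert 正 (tally marks) → 5 (decimal)
Compute 2 ^ 5 = 32
32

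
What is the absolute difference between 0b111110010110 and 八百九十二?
Convert 0b111110010110 (binary) → 2048 + 1024 + 512 + 256 + 128 + 16 + 4 + 2 = 3990 (decimal)
Convert 八百九十二 (Chinese numeral) → 8×100 + 9×10 + 2 = 892 (decimal)
Compute |3990 - 892| = 3098
3098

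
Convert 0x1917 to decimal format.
Convert 0x1917 (hexadecimal) → 1×4096 + 9×256 + 1×16 + 7 = 6423 (decimal)
6423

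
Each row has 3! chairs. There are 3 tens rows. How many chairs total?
Convert 3! (factorial) → 6 (decimal)
Convert 3 tens (place-value notation) → 3×10 = 30 (decimal)
Compute 6 × 30 = 180
180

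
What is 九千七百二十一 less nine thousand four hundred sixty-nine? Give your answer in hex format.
Convert 九千七百二十一 (Chinese numeral) → 9×1000 + 7×100 + 2×10 + 1 = 9721 (decimal)
Convert nine thousand four hundred sixty-nine (English words) → 9×1000 + 4×100 + 69 = 9469 (decimal)
Compute 9721 - 9469 = 252
Convert 252 (decimal) → 252 = 15×16 + 12 → 0xFC (hexadecimal)
0xFC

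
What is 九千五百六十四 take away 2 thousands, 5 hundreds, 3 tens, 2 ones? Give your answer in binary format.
Convert 九千五百六十四 (Chinese numeral) → 9×1000 + 5×100 + 6×10 + 4 = 9564 (decimal)
Convert 2 thousands, 5 hundreds, 3 tens, 2 ones (place-value notation) → 2×1000 + 5×100 + 3×10 + 2 = 2532 (decimal)
Compute 9564 - 2532 = 7032
Convert 7032 (decimal) → 7032 = 4096 + 2048 + 512 + 256 + 64 + 32 + 16 + 8 → 0b1101101111000 (binary)
0b1101101111000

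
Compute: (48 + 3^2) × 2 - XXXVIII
Convert 3^2 (power) → 9 (decimal)
Convert XXXVIII (Roman numeral) → 10 + 10 + 10 + 5 + 1 + 1 + 1 = 38 (decimal)
Expression in decimal: (48 + 9) × 2 - 38
Parentheses first: 48 + 9 = 57
Multiply: 57 × 2 = 114
Subtract: 114 - 38 = 76
76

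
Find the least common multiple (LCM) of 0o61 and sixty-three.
Convert 0o61 (octal) → 6×8 + 1 = 49 (decimal)
Convert sixty-three (English words) → 63 (decimal)
Compute lcm(49, 63) = 441
441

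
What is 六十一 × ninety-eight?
Convert 六十一 (Chinese numeral) → 6×10 + 1 = 61 (decimal)
Convert ninety-eight (English words) → 98 (decimal)
Compute 61 × 98 = 5978
5978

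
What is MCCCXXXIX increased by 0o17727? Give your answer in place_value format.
Convert MCCCXXXIX (Roman numeral) → 1000 + 100 + 100 + 100 + 10 + 10 + 10 + 9 = 1339 (decimal)
Convert 0o17727 (octal) → 1×4096 + 7×512 + 7×64 + 2×8 + 7 = 8151 (decimal)
Compute 1339 + 8151 = 9490
Convert 9490 (decimal) → 9490 = 9×1000 + 4×100 + 9×10 → 9 thousands, 4 hundreds, 9 tens (place-value notation)
9 thousands, 4 hundreds, 9 tens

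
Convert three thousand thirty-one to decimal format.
Convert three thousand thirty-one (English words) → 3×1000 + 31 = 3031 (decimal)
3031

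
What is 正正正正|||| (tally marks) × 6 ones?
Convert 正正正正|||| (tally marks) → 5 + 5 + 5 + 5 + 4 = 24 (decimal)
Convert 6 ones (place-value notation) → 6 (decimal)
Compute 24 × 6 = 144
144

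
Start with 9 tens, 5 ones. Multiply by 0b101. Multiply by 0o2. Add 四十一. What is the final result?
Convert 9 tens, 5 ones (place-value notation) → 9×10 + 5 = 95 (decimal)
Start: 95
Convert 0b101 (binary) → 4 + 1 = 5 (decimal)
95 × 5 = 475
Convert 0o2 (octal) → 2 (decimal)
475 × 2 = 950
Convert 四十一 (Chinese numeral) → 4×10 + 1 = 41 (decimal)
950 + 41 = 991
991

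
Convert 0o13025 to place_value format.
Convert 0o13025 (octal) → 1×4096 + 3×512 + 2×8 + 5 = 5653 (decimal)
Convert 5653 (decimal) → 5653 = 5×1000 + 6×100 + 5×10 + 3 → 5 thousands, 6 hundreds, 5 tens, 3 ones (place-value notation)
5 thousands, 6 hundreds, 5 tens, 3 ones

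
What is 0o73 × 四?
Convert 0o73 (octal) → 7×8 + 3 = 59 (decimal)
Convert 四 (Chinese numeral) → 4 (decimal)
Compute 59 × 4 = 236
236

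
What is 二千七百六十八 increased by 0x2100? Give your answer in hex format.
Convert 二千七百六十八 (Chinese numeral) → 2×1000 + 7×100 + 6×10 + 8 = 2768 (decimal)
Convert 0x2100 (hexadecimal) → 2×4096 + 1×256 = 8448 (decimal)
Compute 2768 + 8448 = 11216
Convert 11216 (decimal) → 11216 = 2×4096 + 11×256 + 13×16 → 0x2BD0 (hexadecimal)
0x2BD0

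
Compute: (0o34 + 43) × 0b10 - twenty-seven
Convert 0o34 (octal) → 3×8 + 4 = 28 (decimal)
Convert 0b10 (binary) → 2 (decimal)
Convert twenty-seven (English words) → 27 (decimal)
Expression in decimal: (28 + 43) × 2 - 27
Parentheses first: 28 + 43 = 71
Multiply: 71 × 2 = 142
Subtract: 142 - 27 = 115
115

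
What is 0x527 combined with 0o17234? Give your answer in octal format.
Convert 0x527 (hexadecimal) → 5×256 + 2×16 + 7 = 1319 (decimal)
Convert 0o17234 (octal) → 1×4096 + 7×512 + 2×64 + 3×8 + 4 = 7836 (decimal)
Compute 1319 + 7836 = 9155
Convert 9155 (decimal) → 9155 = 2×4096 + 1×512 + 7×64 + 3 → 0o21703 (octal)
0o21703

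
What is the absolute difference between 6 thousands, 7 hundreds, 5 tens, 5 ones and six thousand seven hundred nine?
Convert 6 thousands, 7 hundreds, 5 tens, 5 ones (place-value notation) → 6×1000 + 7×100 + 5×10 + 5 = 6755 (decimal)
Convert six thousand seven hundred nine (English words) → 6×1000 + 7×100 + 9 = 6709 (decimal)
Compute |6755 - 6709| = 46
46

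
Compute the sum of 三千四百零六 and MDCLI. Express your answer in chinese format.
Convert 三千四百零六 (Chinese numeral) → 3×1000 + 4×100 + 6 = 3406 (decimal)
Convert MDCLI (Roman numeral) → 1000 + 500 + 100 + 50 + 1 = 1651 (decimal)
Compute 3406 + 1651 = 5057
Convert 5057 (decimal) → 5057 = 5×1000 + 5×10 + 7 → 五千零五十七 (Chinese numeral)
五千零五十七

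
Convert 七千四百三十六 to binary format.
Convert 七千四百三十六 (Chinese numeral) → 7×1000 + 4×100 + 3×10 + 6 = 7436 (decimal)
Convert 7436 (decimal) → 7436 = 4096 + 2048 + 1024 + 256 + 8 + 4 → 0b1110100001100 (binary)
0b1110100001100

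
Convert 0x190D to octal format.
Convert 0x190D (hexadecimal) → 1×4096 + 9×256 + 13 = 6413 (decimal)
Convert 6413 (decimal) → 6413 = 1×4096 + 4×512 + 4×64 + 1×8 + 5 → 0o14415 (octal)
0o14415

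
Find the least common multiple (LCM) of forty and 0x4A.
Convert forty (English words) → 40 (decimal)
Convert 0x4A (hexadecimal) → 4×16 + 10 = 74 (decimal)
Compute lcm(40, 74) = 1480
1480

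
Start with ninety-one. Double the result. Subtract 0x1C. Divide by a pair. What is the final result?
Convert ninety-one (English words) → 91 (decimal)
Start: 91
91 × 2 = 182
Convert 0x1C (hexadecimal) → 1×16 + 12 = 28 (decimal)
182 - 28 = 154
Convert a pair (colloquial) → 2 (decimal)
154 ÷ 2 = 77
77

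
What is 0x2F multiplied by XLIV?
Convert 0x2F (hexadecimal) → 2×16 + 15 = 47 (decimal)
Convert XLIV (Roman numeral) → 40 + 4 = 44 (decimal)
Compute 47 × 44 = 2068
2068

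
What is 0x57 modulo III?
Convert 0x57 (hexadecimal) → 5×16 + 7 = 87 (decimal)
Convert III (Roman numeral) → 1 + 1 + 1 = 3 (decimal)
Compute 87 mod 3 = 0
0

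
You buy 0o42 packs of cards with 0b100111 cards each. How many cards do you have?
Convert 0b100111 (binary) → 32 + 4 + 2 + 1 = 39 (decimal)
Convert 0o42 (octal) → 4×8 + 2 = 34 (decimal)
Compute 39 × 34 = 1326
1326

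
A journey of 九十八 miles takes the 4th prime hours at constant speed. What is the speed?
Convert 九十八 (Chinese numeral) → 9×10 + 8 = 98 (decimal)
Convert the 4th prime (prime index) → 7 (decimal)
Compute 98 ÷ 7 = 14
14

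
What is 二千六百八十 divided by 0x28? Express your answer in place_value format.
Convert 二千六百八十 (Chinese numeral) → 2×1000 + 6×100 + 8×10 = 2680 (decimal)
Convert 0x28 (hexadecimal) → 2×16 + 8 = 40 (decimal)
Compute 2680 ÷ 40 = 67
Convert 67 (decimal) → 67 = 6×10 + 7 → 6 tens, 7 ones (place-value notation)
6 tens, 7 ones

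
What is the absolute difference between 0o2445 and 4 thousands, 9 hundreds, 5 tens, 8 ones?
Convert 0o2445 (octal) → 2×512 + 4×64 + 4×8 + 5 = 1317 (decimal)
Convert 4 thousands, 9 hundreds, 5 tens, 8 ones (place-value notation) → 4×1000 + 9×100 + 5×10 + 8 = 4958 (decimal)
Compute |1317 - 4958| = 3641
3641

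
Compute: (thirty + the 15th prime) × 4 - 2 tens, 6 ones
Convert thirty (English words) → 30 (decimal)
Convert the 15th prime (prime index) → 47 (decimal)
Convert 2 tens, 6 ones (place-value notation) → 2×10 + 6 = 26 (decimal)
Expression in decimal: (30 + 47) × 4 - 26
Parentheses first: 30 + 47 = 77
Multiply: 77 × 4 = 308
Subtract: 308 - 26 = 282
282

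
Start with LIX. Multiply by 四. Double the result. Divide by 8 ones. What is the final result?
Convert LIX (Roman numeral) → 50 + 9 = 59 (decimal)
Start: 59
Convert 四 (Chinese numeral) → 4 (decimal)
59 × 4 = 236
236 × 2 = 472
Convert 8 ones (place-value notation) → 8 (decimal)
472 ÷ 8 = 59
59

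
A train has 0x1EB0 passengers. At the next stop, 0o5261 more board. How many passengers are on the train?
Convert 0x1EB0 (hexadecimal) → 1×4096 + 14×256 + 11×16 = 7856 (decimal)
Convert 0o5261 (octal) → 5×512 + 2×64 + 6×8 + 1 = 2737 (decimal)
Compute 7856 + 2737 = 10593
10593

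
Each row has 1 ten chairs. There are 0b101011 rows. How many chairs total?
Convert 1 ten (place-value notation) → 1×10 = 10 (decimal)
Convert 0b101011 (binary) → 32 + 8 + 2 + 1 = 43 (decimal)
Compute 10 × 43 = 430
430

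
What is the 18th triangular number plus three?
The 18th triangular number = 18×19/2 = 171
Convert three (English words) → 3 (decimal)
Compute 171 + 3 = 174
174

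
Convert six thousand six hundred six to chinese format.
Convert six thousand six hundred six (English words) → 6×1000 + 6×100 + 6 = 6606 (decimal)
Convert 6606 (decimal) → 6606 = 6×1000 + 6×100 + 6 → 六千六百零六 (Chinese numeral)
六千六百零六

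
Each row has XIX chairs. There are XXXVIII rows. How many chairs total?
Convert XIX (Roman numeral) → 10 + 9 = 19 (decimal)
Convert XXXVIII (Roman numeral) → 10 + 10 + 10 + 5 + 1 + 1 + 1 = 38 (decimal)
Compute 19 × 38 = 722
722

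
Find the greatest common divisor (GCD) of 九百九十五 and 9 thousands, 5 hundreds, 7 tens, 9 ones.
Convert 九百九十五 (Chinese numeral) → 9×100 + 9×10 + 5 = 995 (decimal)
Convert 9 thousands, 5 hundreds, 7 tens, 9 ones (place-value notation) → 9×1000 + 5×100 + 7×10 + 9 = 9579 (decimal)
Compute gcd(995, 9579) = 1
1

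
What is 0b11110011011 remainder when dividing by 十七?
Convert 0b11110011011 (binary) → 1024 + 512 + 256 + 128 + 16 + 8 + 2 + 1 = 1947 (decimal)
Convert 十七 (Chinese numeral) → 1×10 + 7 = 17 (decimal)
Compute 1947 mod 17 = 9
9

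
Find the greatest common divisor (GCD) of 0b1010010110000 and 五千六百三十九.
Convert 0b1010010110000 (binary) → 4096 + 1024 + 128 + 32 + 16 = 5296 (decimal)
Convert 五千六百三十九 (Chinese numeral) → 5×1000 + 6×100 + 3×10 + 9 = 5639 (decimal)
Compute gcd(5296, 5639) = 1
1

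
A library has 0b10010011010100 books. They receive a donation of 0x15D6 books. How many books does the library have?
Convert 0b10010011010100 (binary) → 8192 + 1024 + 128 + 64 + 16 + 4 = 9428 (decimal)
Convert 0x15D6 (hexadecimal) → 1×4096 + 5×256 + 13×16 + 6 = 5590 (decimal)
Compute 9428 + 5590 = 15018
15018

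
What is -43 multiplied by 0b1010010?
Convert 0b1010010 (binary) → 64 + 16 + 2 = 82 (decimal)
Compute -43 × 82 = -3526
-3526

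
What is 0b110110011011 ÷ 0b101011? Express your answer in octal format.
Convert 0b110110011011 (binary) → 2048 + 1024 + 256 + 128 + 16 + 8 + 2 + 1 = 3483 (decimal)
Convert 0b101011 (binary) → 32 + 8 + 2 + 1 = 43 (decimal)
Compute 3483 ÷ 43 = 81
Convert 81 (decimal) → 81 = 1×64 + 2×8 + 1 → 0o121 (octal)
0o121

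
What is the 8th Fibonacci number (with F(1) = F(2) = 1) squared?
The 8th Fibonacci number (with F(1) = F(2) = 1): 1, 1, 2, 3, 5, 8, 13, 21 → 21
Compute 21² = 21 × 21 = 441
441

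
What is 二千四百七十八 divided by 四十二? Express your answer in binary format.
Convert 二千四百七十八 (Chinese numeral) → 2×1000 + 4×100 + 7×10 + 8 = 2478 (decimal)
Convert 四十二 (Chinese numeral) → 4×10 + 2 = 42 (decimal)
Compute 2478 ÷ 42 = 59
Convert 59 (decimal) → 59 = 32 + 16 + 8 + 2 + 1 → 0b111011 (binary)
0b111011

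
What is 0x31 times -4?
Convert 0x31 (hexadecimal) → 3×16 + 1 = 49 (decimal)
Compute 49 × -4 = -196
-196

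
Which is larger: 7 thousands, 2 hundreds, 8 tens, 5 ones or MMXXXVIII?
Convert 7 thousands, 2 hundreds, 8 tens, 5 ones (place-value notation) → 7×1000 + 2×100 + 8×10 + 5 = 7285 (decimal)
Convert MMXXXVIII (Roman numeral) → 1000 + 1000 + 10 + 10 + 10 + 5 + 1 + 1 + 1 = 2038 (decimal)
Compare 7285 vs 2038: larger = 7285
7285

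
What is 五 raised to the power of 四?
Convert 五 (Chinese numeral) → 5 (decimal)
Convert 四 (Chinese numeral) → 4 (decimal)
Compute 5 ^ 4 = 625
625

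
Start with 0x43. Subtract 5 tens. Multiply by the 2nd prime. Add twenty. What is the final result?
Convert 0x43 (hexadecimal) → 4×16 + 3 = 67 (decimal)
Start: 67
Convert 5 tens (place-value notation) → 5×10 = 50 (decimal)
67 - 50 = 17
Convert the 2nd prime (prime index) → 3 (decimal)
17 × 3 = 51
Convert twenty (English words) → 20 (decimal)
51 + 20 = 71
71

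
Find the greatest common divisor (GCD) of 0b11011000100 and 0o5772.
Convert 0b11011000100 (binary) → 1024 + 512 + 128 + 64 + 4 = 1732 (decimal)
Convert 0o5772 (octal) → 5×512 + 7×64 + 7×8 + 2 = 3066 (decimal)
Compute gcd(1732, 3066) = 2
2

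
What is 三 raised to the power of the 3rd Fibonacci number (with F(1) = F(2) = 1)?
Convert 三 (Chinese numeral) → 3 (decimal)
Convert the 3rd Fibonacci number (with F(1) = F(2) = 1) (Fibonacci index) → 1, 1, 2 → 2 (decimal)
Compute 3 ^ 2 = 9
9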